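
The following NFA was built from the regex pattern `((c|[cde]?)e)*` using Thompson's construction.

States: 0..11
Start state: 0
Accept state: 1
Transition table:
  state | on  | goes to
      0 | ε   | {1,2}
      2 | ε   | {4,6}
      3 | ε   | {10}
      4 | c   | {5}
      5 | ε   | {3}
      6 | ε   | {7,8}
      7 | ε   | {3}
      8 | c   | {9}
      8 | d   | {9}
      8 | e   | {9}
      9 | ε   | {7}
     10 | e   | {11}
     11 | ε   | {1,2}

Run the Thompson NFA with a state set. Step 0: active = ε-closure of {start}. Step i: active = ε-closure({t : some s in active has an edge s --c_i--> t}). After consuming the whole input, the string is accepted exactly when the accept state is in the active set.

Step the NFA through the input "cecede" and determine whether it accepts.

Answer: ACCEPT

Derivation:
initial (ε-close {0}): {0,1,2,3,4,6,7,8,10}
'c' @ 1: {3,5,7,9,10}
'e' @ 2: {1,2,3,4,6,7,8,10,11}  (accept∈set)
'c' @ 3: {3,5,7,9,10}
'e' @ 4: {1,2,3,4,6,7,8,10,11}  (accept∈set)
'd' @ 5: {3,7,9,10}
'e' @ 6: {1,2,3,4,6,7,8,10,11}  (accept∈set)
final: {1,2,3,4,6,7,8,10,11}; accept 1 in set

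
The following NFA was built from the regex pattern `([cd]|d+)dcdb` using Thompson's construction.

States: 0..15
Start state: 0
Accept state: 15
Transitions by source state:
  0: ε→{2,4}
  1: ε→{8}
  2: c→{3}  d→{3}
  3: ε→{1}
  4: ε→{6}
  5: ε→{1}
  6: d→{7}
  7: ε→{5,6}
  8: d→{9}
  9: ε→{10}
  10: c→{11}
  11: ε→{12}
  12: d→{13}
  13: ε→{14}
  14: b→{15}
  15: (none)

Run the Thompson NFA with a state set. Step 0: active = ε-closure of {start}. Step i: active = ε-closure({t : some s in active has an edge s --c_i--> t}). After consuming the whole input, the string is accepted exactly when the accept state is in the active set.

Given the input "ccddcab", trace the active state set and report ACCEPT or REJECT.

start: ε-closure({0}) = {0,2,4,6}
'c' @ 1: {1,3,8}
'c' @ 2: {}  — state set empty
rest 'ddcab' ignored (set empty)
after full input: {}  (accept=15 not in)

Answer: REJECT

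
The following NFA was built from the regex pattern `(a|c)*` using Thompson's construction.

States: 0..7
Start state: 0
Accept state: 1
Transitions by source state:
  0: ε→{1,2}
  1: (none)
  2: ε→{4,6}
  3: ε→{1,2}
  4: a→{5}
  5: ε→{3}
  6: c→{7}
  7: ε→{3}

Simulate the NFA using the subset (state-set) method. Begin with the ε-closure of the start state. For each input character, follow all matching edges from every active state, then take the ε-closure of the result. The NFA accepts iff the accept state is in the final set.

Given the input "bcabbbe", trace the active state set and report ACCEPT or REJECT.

Answer: REJECT

Derivation:
initial (ε-close {0}): {0,1,2,4,6}
'b' @ 1: {}  — state set empty
rest 'cabbbe' ignored (set empty)
final: {}; accept 1 not in set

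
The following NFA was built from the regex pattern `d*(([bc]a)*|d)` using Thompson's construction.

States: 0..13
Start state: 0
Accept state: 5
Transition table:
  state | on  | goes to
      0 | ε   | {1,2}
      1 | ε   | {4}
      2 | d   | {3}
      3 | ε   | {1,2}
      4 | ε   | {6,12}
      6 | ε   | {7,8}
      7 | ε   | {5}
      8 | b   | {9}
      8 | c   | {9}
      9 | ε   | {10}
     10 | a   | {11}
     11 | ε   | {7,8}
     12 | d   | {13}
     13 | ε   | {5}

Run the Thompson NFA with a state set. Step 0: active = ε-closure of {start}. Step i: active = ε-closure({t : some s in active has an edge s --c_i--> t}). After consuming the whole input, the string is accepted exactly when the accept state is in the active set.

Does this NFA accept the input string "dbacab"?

Answer: REJECT

Steps:
initial (ε-close {0}): {0,1,2,4,5,6,7,8,12}
'd' @ 1: {1,2,3,4,5,6,7,8,12,13}  ✓accept
'b' @ 2: {9,10}
'a' @ 3: {5,7,8,11}  ✓accept
'c' @ 4: {9,10}
'a' @ 5: {5,7,8,11}  ✓accept
'b' @ 6: {9,10}
final: {9,10}; accept 5 not in set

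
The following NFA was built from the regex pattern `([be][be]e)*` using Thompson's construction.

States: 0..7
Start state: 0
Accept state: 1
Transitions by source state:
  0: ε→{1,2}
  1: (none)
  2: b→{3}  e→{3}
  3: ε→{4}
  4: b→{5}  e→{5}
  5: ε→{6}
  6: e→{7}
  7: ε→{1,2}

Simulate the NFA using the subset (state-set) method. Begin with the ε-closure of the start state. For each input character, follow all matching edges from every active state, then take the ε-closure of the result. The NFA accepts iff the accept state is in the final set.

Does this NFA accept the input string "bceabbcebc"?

Answer: REJECT

Derivation:
start: ε-closure({0}) = {0,1,2}
'b' @ 1: {3,4}
'c' @ 2: {}  — no active states
rest 'eabbcebc' ignored (set empty)
end set {} — state 1 not in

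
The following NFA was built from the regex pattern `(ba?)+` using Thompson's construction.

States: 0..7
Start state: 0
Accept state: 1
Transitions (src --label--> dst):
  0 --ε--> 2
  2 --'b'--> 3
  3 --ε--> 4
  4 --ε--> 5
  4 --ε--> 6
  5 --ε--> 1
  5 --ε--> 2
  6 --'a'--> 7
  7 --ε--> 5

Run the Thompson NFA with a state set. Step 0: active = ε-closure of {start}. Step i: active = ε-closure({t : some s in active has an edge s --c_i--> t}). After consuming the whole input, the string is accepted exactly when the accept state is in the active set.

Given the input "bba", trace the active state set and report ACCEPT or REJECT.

Answer: ACCEPT

Trace:
initial (ε-close {0}): {0,2}
'b' @ 1: {1,2,3,4,5,6}  (accept∈set)
'b' @ 2: {1,2,3,4,5,6}  (accept∈set)
'a' @ 3: {1,2,5,7}  (accept∈set)
final: {1,2,5,7}; accept 1 in set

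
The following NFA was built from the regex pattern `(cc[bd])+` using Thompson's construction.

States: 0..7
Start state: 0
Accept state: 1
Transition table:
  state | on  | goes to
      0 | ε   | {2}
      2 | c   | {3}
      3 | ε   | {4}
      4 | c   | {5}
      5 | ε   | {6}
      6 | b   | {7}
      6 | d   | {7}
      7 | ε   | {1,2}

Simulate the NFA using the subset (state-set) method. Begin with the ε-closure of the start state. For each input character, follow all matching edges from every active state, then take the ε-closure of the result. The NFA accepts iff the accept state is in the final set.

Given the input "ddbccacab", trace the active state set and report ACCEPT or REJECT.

Answer: REJECT

Steps:
initial (ε-close {0}): {0,2}
'd' @ 1: {}  — dead — no transitions
rest 'dbccacab' ignored (set empty)
final: {}; accept 1 not in set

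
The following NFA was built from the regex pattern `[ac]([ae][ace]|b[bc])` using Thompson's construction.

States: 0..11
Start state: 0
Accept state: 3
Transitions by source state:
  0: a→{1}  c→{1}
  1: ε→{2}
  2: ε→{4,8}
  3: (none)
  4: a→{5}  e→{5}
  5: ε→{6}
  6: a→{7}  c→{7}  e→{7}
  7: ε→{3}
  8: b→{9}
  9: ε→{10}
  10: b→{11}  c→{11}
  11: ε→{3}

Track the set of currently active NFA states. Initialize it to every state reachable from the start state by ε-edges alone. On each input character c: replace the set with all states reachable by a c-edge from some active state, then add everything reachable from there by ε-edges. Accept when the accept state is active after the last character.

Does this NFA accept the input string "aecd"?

S₀ = ε-closure({0}) = {0}
'a' @ 1: {1,2,4,8}
'e' @ 2: {5,6}
'c' @ 3: {3,7}  [accepting]
'd' @ 4: {}  — dead — no transitions
end set {} — state 3 not in

Answer: REJECT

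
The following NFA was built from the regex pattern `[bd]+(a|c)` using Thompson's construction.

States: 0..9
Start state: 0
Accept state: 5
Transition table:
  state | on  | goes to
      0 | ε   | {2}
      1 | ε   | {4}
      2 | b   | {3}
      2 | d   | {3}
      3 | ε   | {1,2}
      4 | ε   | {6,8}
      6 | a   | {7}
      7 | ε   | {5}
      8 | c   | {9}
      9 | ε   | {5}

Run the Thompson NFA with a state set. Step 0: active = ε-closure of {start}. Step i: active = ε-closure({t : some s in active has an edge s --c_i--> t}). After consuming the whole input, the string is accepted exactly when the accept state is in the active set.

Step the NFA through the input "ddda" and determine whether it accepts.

Answer: ACCEPT

Steps:
start: ε-closure({0}) = {0,2}
'd' @ 1: {1,2,3,4,6,8}
'd' @ 2: {1,2,3,4,6,8}
'd' @ 3: {1,2,3,4,6,8}
'a' @ 4: {5,7}  ✓accept
after full input: {5,7}  (accept=5 in)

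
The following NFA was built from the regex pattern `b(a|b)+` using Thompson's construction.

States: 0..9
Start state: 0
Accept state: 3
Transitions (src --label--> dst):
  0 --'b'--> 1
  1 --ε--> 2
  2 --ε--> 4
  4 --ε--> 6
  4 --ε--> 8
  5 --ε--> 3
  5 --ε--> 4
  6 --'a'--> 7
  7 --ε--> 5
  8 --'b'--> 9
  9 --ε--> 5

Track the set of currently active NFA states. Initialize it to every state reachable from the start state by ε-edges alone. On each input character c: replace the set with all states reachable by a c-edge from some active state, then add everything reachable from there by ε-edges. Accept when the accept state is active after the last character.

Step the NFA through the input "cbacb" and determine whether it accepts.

Answer: REJECT

Steps:
S₀ = ε-closure({0}) = {0}
'c' @ 1: {}  — dead — no transitions
rest 'bacb' ignored (set empty)
end set {} — state 3 not in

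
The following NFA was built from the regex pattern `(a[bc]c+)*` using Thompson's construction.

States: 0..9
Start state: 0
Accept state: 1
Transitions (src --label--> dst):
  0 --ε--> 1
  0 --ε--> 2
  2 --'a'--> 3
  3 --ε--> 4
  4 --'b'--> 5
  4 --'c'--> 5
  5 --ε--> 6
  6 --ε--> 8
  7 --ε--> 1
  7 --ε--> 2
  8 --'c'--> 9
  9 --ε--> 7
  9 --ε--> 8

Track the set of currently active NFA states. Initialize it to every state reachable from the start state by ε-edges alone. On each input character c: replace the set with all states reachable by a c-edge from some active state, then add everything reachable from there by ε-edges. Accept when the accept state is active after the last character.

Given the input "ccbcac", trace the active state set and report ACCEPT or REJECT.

initial (ε-close {0}): {0,1,2}
'c' @ 1: {}  — state set empty
rest 'cbcac' ignored (set empty)
final: {}; accept 1 not in set

Answer: REJECT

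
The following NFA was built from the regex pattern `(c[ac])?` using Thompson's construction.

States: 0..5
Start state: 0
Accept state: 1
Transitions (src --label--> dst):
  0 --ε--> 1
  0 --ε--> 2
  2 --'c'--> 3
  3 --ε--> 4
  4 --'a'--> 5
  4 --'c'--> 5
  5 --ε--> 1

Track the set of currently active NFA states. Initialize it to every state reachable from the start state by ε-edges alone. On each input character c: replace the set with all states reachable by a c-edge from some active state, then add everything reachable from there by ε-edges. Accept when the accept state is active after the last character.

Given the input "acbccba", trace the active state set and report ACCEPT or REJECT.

Answer: REJECT

Trace:
initial (ε-close {0}): {0,1,2}
'a' @ 1: {}  — state set empty
rest 'cbccba' ignored (set empty)
after full input: {}  (accept=1 not in)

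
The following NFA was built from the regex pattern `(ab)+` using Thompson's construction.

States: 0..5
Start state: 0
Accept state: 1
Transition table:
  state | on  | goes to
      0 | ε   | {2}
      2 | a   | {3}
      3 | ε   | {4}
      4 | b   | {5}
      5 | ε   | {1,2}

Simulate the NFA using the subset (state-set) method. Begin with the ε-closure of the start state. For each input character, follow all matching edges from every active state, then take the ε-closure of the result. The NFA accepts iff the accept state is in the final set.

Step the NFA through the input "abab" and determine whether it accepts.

Answer: ACCEPT

Steps:
S₀ = ε-closure({0}) = {0,2}
'a' @ 1: {3,4}
'b' @ 2: {1,2,5}  [accepting]
'a' @ 3: {3,4}
'b' @ 4: {1,2,5}  [accepting]
final: {1,2,5}; accept 1 in set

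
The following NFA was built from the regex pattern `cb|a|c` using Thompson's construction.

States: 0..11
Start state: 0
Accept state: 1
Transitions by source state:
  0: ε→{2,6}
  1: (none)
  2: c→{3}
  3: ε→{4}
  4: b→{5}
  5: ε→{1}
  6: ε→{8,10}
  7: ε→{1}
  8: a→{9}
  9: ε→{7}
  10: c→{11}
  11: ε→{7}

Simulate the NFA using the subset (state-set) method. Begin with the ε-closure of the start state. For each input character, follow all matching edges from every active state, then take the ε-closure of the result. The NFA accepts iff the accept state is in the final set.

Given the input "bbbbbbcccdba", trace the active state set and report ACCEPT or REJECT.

Answer: REJECT

Derivation:
start: ε-closure({0}) = {0,2,6,8,10}
'b' @ 1: {}  — dead — no transitions
rest 'bbbbbcccdba' ignored (set empty)
final: {}; accept 1 not in set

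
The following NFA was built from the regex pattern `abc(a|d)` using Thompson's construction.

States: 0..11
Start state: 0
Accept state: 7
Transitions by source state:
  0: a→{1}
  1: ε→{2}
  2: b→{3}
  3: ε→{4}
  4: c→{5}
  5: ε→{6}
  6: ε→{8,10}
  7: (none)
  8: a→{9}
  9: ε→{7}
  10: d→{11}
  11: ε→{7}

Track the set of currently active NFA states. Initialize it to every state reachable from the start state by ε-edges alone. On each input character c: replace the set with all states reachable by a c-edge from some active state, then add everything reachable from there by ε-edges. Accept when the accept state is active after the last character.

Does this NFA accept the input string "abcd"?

start: ε-closure({0}) = {0}
'a' @ 1: {1,2}
'b' @ 2: {3,4}
'c' @ 3: {5,6,8,10}
'd' @ 4: {7,11}  [accepting]
end set {7,11} — state 7 in

Answer: ACCEPT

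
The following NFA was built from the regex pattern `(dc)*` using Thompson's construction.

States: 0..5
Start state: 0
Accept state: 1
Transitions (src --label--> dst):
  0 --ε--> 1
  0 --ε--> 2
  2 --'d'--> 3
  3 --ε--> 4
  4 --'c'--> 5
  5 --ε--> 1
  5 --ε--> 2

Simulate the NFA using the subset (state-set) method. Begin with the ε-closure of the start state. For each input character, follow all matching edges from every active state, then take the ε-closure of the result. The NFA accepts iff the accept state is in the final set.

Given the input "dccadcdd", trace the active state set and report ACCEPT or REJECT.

S₀ = ε-closure({0}) = {0,1,2}
'd' @ 1: {3,4}
'c' @ 2: {1,2,5}  [accepting]
'c' @ 3: {}  — dead — no transitions
rest 'adcdd' ignored (set empty)
after full input: {}  (accept=1 not in)

Answer: REJECT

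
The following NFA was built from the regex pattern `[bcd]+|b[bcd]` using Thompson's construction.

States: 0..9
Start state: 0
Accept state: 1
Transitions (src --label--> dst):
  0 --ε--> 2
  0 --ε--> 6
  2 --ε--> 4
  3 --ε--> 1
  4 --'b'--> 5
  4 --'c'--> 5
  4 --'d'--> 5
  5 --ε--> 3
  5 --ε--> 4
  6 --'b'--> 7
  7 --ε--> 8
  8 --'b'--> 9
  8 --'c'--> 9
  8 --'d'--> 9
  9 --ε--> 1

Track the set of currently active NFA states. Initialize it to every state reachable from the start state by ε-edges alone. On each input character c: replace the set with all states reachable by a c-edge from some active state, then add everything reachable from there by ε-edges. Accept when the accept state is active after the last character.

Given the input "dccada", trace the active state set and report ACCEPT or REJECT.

initial (ε-close {0}): {0,2,4,6}
'd' @ 1: {1,3,4,5}  (accept∈set)
'c' @ 2: {1,3,4,5}  (accept∈set)
'c' @ 3: {1,3,4,5}  (accept∈set)
'a' @ 4: {}  — state set empty
rest 'da' ignored (set empty)
end set {} — state 1 not in

Answer: REJECT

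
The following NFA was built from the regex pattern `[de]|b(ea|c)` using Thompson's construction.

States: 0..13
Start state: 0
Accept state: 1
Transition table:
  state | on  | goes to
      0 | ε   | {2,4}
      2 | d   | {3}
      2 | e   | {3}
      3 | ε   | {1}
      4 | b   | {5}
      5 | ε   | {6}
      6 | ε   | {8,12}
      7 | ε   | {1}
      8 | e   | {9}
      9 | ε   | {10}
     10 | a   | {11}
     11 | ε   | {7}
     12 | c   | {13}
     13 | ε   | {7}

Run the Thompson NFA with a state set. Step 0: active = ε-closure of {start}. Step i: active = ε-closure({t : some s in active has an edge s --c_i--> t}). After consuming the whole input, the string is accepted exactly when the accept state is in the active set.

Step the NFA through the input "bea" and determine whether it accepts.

Answer: ACCEPT

Trace:
S₀ = ε-closure({0}) = {0,2,4}
'b' @ 1: {5,6,8,12}
'e' @ 2: {9,10}
'a' @ 3: {1,7,11}  ✓accept
after full input: {1,7,11}  (accept=1 in)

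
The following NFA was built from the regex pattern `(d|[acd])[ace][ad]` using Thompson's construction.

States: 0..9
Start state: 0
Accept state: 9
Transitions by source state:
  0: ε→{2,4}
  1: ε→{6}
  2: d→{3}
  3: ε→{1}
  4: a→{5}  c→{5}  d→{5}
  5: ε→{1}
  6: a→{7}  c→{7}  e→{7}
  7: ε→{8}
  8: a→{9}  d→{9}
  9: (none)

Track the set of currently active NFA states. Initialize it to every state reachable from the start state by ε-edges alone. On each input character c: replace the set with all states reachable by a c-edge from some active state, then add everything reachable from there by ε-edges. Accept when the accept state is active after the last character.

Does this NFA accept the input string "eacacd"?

Answer: REJECT

Trace:
S₀ = ε-closure({0}) = {0,2,4}
'e' @ 1: {}  — state set empty
rest 'acacd' ignored (set empty)
final: {}; accept 9 not in set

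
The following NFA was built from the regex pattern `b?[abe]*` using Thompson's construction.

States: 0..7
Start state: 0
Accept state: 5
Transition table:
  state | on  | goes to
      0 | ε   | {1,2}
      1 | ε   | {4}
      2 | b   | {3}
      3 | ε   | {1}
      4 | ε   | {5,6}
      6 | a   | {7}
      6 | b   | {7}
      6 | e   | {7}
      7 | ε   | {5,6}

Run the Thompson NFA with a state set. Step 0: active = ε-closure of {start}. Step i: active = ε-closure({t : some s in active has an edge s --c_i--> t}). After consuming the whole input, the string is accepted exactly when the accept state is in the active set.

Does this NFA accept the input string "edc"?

start: ε-closure({0}) = {0,1,2,4,5,6}
'e' @ 1: {5,6,7}  ✓accept
'd' @ 2: {}  — no active states
rest 'c' ignored (set empty)
after full input: {}  (accept=5 not in)

Answer: REJECT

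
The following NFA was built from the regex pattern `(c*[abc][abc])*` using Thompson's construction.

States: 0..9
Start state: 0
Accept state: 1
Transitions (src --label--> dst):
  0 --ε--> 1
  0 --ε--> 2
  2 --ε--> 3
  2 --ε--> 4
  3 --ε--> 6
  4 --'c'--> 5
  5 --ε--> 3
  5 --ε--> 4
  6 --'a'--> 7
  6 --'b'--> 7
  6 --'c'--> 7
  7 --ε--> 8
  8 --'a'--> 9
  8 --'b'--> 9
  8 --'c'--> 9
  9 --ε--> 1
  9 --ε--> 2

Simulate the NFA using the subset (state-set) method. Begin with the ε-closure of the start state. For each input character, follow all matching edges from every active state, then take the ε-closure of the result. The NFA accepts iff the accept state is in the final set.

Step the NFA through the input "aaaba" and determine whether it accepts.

Answer: REJECT

Derivation:
start: ε-closure({0}) = {0,1,2,3,4,6}
'a' @ 1: {7,8}
'a' @ 2: {1,2,3,4,6,9}  (accept∈set)
'a' @ 3: {7,8}
'b' @ 4: {1,2,3,4,6,9}  (accept∈set)
'a' @ 5: {7,8}
after full input: {7,8}  (accept=1 not in)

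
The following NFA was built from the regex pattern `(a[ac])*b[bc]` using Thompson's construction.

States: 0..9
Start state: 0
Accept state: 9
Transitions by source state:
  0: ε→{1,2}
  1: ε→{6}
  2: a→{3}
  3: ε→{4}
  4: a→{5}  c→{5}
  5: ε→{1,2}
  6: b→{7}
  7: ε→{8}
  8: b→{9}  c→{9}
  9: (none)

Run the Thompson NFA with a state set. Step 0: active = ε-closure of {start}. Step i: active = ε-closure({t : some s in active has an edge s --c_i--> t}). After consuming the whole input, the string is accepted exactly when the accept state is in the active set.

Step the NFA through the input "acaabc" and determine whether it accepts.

Answer: ACCEPT

Trace:
start: ε-closure({0}) = {0,1,2,6}
'a' @ 1: {3,4}
'c' @ 2: {1,2,5,6}
'a' @ 3: {3,4}
'a' @ 4: {1,2,5,6}
'b' @ 5: {7,8}
'c' @ 6: {9}  (accept∈set)
final: {9}; accept 9 in set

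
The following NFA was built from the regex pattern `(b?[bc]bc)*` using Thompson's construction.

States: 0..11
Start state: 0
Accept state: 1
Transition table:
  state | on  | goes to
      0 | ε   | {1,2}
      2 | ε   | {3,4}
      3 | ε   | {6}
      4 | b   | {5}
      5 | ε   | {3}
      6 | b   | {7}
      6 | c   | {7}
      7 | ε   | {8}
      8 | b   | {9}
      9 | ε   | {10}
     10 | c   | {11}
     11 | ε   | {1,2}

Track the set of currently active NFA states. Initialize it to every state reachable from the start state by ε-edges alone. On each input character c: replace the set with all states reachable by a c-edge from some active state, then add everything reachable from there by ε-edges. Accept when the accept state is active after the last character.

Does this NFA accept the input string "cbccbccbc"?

Answer: ACCEPT

Derivation:
initial (ε-close {0}): {0,1,2,3,4,6}
'c' @ 1: {7,8}
'b' @ 2: {9,10}
'c' @ 3: {1,2,3,4,6,11}  [accepting]
'c' @ 4: {7,8}
'b' @ 5: {9,10}
'c' @ 6: {1,2,3,4,6,11}  [accepting]
'c' @ 7: {7,8}
'b' @ 8: {9,10}
'c' @ 9: {1,2,3,4,6,11}  [accepting]
final: {1,2,3,4,6,11}; accept 1 in set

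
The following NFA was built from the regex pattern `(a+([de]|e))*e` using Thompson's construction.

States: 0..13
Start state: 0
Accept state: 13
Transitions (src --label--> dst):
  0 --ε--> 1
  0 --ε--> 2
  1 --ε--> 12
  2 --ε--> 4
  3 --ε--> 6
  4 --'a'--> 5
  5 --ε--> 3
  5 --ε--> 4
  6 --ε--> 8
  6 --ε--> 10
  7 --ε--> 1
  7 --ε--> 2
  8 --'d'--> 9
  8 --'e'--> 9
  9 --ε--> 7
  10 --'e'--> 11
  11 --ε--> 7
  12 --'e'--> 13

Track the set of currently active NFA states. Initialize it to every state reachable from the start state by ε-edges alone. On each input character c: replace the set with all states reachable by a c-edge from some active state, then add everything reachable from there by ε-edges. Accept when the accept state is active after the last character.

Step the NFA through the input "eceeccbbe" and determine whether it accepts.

Answer: REJECT

Trace:
initial (ε-close {0}): {0,1,2,4,12}
'e' @ 1: {13}  ✓accept
'c' @ 2: {}  — no active states
rest 'eeccbbe' ignored (set empty)
final: {}; accept 13 not in set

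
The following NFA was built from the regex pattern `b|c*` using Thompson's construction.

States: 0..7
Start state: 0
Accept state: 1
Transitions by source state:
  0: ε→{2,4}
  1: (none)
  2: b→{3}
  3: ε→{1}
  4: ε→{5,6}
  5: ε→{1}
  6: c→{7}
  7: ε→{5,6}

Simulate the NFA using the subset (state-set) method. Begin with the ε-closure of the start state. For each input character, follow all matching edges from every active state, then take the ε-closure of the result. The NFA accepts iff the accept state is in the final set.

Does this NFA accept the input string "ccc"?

start: ε-closure({0}) = {0,1,2,4,5,6}
'c' @ 1: {1,5,6,7}  [accepting]
'c' @ 2: {1,5,6,7}  [accepting]
'c' @ 3: {1,5,6,7}  [accepting]
after full input: {1,5,6,7}  (accept=1 in)

Answer: ACCEPT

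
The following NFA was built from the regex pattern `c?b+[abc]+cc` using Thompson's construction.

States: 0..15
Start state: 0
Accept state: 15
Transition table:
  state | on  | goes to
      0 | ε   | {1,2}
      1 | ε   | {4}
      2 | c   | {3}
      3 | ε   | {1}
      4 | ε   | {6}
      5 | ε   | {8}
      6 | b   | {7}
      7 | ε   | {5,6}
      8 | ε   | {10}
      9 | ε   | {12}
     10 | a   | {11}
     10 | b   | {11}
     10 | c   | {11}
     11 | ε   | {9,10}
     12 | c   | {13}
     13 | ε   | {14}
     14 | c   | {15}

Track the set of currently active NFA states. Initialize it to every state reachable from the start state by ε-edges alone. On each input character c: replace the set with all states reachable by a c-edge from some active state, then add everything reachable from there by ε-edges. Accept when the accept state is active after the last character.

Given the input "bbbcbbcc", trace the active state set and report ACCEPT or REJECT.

start: ε-closure({0}) = {0,1,2,4,6}
'b' @ 1: {5,6,7,8,10}
'b' @ 2: {5,6,7,8,9,10,11,12}
'b' @ 3: {5,6,7,8,9,10,11,12}
'c' @ 4: {9,10,11,12,13,14}
'b' @ 5: {9,10,11,12}
'b' @ 6: {9,10,11,12}
'c' @ 7: {9,10,11,12,13,14}
'c' @ 8: {9,10,11,12,13,14,15}  (accept∈set)
final: {9,10,11,12,13,14,15}; accept 15 in set

Answer: ACCEPT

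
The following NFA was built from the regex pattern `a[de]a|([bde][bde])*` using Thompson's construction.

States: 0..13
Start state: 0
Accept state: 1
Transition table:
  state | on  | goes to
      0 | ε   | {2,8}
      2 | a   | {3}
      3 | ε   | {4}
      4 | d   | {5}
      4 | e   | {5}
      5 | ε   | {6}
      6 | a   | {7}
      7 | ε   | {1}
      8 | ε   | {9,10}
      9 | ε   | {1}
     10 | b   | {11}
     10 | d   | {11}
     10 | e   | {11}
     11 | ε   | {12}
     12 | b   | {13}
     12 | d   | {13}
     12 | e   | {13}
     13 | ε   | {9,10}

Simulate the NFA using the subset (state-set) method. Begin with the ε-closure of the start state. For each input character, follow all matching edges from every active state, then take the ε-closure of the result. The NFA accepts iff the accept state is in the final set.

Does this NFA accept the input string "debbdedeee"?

Answer: ACCEPT

Derivation:
initial (ε-close {0}): {0,1,2,8,9,10}
'd' @ 1: {11,12}
'e' @ 2: {1,9,10,13}  [accepting]
'b' @ 3: {11,12}
'b' @ 4: {1,9,10,13}  [accepting]
'd' @ 5: {11,12}
'e' @ 6: {1,9,10,13}  [accepting]
'd' @ 7: {11,12}
'e' @ 8: {1,9,10,13}  [accepting]
'e' @ 9: {11,12}
'e' @ 10: {1,9,10,13}  [accepting]
end set {1,9,10,13} — state 1 in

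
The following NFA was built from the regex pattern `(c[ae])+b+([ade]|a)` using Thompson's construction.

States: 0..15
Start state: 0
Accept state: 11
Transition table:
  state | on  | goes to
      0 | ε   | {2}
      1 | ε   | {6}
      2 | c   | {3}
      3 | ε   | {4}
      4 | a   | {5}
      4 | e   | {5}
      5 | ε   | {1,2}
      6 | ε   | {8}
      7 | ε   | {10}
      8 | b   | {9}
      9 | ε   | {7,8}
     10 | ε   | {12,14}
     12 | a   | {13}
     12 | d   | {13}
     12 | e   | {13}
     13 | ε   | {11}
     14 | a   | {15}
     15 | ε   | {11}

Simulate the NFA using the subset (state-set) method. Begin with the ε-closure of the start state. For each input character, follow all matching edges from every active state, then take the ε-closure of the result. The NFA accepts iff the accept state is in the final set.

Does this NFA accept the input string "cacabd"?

S₀ = ε-closure({0}) = {0,2}
'c' @ 1: {3,4}
'a' @ 2: {1,2,5,6,8}
'c' @ 3: {3,4}
'a' @ 4: {1,2,5,6,8}
'b' @ 5: {7,8,9,10,12,14}
'd' @ 6: {11,13}  (accept∈set)
end set {11,13} — state 11 in

Answer: ACCEPT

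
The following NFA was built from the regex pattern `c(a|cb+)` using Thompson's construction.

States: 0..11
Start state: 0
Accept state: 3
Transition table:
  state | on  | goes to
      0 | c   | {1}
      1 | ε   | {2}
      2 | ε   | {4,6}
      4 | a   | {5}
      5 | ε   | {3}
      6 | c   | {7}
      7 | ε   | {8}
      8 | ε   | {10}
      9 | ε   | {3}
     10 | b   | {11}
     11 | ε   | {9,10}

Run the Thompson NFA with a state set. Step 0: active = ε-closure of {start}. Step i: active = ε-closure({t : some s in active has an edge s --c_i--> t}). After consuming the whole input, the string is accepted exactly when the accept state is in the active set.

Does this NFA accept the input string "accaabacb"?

Answer: REJECT

Derivation:
initial (ε-close {0}): {0}
'a' @ 1: {}  — no active states
rest 'ccaabacb' ignored (set empty)
final: {}; accept 3 not in set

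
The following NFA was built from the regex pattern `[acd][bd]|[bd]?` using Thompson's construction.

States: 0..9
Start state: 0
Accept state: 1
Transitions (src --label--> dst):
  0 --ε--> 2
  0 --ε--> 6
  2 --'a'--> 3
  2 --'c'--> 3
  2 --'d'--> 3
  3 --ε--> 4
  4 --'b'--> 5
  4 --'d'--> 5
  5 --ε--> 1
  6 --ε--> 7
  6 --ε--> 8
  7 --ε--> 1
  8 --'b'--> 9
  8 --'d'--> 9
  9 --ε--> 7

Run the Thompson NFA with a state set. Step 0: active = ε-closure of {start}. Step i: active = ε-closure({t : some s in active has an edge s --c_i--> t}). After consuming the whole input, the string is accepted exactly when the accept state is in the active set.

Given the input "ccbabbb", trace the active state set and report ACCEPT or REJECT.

Answer: REJECT

Trace:
start: ε-closure({0}) = {0,1,2,6,7,8}
'c' @ 1: {3,4}
'c' @ 2: {}  — state set empty
rest 'babbb' ignored (set empty)
after full input: {}  (accept=1 not in)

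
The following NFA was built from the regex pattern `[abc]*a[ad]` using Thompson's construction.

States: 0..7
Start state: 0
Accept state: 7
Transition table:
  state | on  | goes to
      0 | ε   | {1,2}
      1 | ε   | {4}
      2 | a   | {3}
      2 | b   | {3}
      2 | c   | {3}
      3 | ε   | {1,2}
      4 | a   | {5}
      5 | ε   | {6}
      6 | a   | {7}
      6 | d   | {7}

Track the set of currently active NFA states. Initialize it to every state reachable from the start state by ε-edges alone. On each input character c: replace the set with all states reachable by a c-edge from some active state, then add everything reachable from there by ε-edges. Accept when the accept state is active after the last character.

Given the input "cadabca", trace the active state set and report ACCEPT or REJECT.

S₀ = ε-closure({0}) = {0,1,2,4}
'c' @ 1: {1,2,3,4}
'a' @ 2: {1,2,3,4,5,6}
'd' @ 3: {7}  (accept∈set)
'a' @ 4: {}  — state set empty
rest 'bca' ignored (set empty)
after full input: {}  (accept=7 not in)

Answer: REJECT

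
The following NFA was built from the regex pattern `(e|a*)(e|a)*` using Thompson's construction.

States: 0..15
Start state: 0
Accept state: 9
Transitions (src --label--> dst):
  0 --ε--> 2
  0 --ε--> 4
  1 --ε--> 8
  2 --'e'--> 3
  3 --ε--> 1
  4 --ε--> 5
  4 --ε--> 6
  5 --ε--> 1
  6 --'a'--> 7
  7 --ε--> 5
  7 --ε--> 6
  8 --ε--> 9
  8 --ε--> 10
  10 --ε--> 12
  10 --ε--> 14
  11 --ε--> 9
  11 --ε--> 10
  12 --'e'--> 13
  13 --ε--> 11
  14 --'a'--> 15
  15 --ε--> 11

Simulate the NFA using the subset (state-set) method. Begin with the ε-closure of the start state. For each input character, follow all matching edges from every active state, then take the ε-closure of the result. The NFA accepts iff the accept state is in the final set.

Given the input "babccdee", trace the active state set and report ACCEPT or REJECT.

Answer: REJECT

Trace:
start: ε-closure({0}) = {0,1,2,4,5,6,8,9,10,12,14}
'b' @ 1: {}  — dead — no transitions
rest 'abccdee' ignored (set empty)
final: {}; accept 9 not in set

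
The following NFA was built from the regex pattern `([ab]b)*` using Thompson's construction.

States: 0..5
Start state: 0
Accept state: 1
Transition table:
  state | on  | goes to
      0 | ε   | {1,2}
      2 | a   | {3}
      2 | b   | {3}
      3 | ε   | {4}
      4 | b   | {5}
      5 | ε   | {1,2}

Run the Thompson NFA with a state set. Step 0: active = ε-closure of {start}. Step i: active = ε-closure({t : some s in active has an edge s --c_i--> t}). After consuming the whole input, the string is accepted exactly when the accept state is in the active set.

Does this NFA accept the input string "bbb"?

initial (ε-close {0}): {0,1,2}
'b' @ 1: {3,4}
'b' @ 2: {1,2,5}  (accept∈set)
'b' @ 3: {3,4}
end set {3,4} — state 1 not in

Answer: REJECT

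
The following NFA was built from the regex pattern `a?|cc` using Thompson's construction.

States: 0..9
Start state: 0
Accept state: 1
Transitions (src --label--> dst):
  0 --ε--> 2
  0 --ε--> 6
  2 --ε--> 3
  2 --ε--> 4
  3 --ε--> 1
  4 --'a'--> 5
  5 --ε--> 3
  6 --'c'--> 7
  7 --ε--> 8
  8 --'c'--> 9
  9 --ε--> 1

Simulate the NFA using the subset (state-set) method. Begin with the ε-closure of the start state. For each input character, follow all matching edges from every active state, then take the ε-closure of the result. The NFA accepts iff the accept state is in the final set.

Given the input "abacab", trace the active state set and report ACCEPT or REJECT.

S₀ = ε-closure({0}) = {0,1,2,3,4,6}
'a' @ 1: {1,3,5}  ✓accept
'b' @ 2: {}  — dead — no transitions
rest 'acab' ignored (set empty)
end set {} — state 1 not in

Answer: REJECT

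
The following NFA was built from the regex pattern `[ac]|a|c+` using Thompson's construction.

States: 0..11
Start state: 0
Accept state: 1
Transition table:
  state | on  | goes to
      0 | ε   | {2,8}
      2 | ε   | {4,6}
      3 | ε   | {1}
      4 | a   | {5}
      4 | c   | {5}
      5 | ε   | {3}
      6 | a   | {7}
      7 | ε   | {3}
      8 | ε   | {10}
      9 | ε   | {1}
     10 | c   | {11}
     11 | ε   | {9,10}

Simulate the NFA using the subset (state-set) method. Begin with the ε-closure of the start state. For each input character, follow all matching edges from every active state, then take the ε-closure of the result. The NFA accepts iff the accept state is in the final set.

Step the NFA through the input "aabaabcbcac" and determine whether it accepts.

initial (ε-close {0}): {0,2,4,6,8,10}
'a' @ 1: {1,3,5,7}  (accept∈set)
'a' @ 2: {}  — no active states
rest 'baabcbcac' ignored (set empty)
final: {}; accept 1 not in set

Answer: REJECT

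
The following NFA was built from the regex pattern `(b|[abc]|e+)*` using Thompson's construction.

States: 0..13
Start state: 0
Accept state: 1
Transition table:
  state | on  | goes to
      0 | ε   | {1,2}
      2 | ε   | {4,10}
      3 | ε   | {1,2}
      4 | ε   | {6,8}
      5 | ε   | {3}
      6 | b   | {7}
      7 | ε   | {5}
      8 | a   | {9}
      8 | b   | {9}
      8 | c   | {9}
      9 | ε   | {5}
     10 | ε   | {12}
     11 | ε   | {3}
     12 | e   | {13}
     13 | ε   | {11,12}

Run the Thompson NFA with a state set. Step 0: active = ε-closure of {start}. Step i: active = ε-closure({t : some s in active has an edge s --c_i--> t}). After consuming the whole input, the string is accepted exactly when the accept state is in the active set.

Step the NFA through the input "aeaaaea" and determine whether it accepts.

Answer: ACCEPT

Derivation:
initial (ε-close {0}): {0,1,2,4,6,8,10,12}
'a' @ 1: {1,2,3,4,5,6,8,9,10,12}  ✓accept
'e' @ 2: {1,2,3,4,6,8,10,11,12,13}  ✓accept
'a' @ 3: {1,2,3,4,5,6,8,9,10,12}  ✓accept
'a' @ 4: {1,2,3,4,5,6,8,9,10,12}  ✓accept
'a' @ 5: {1,2,3,4,5,6,8,9,10,12}  ✓accept
'e' @ 6: {1,2,3,4,6,8,10,11,12,13}  ✓accept
'a' @ 7: {1,2,3,4,5,6,8,9,10,12}  ✓accept
final: {1,2,3,4,5,6,8,9,10,12}; accept 1 in set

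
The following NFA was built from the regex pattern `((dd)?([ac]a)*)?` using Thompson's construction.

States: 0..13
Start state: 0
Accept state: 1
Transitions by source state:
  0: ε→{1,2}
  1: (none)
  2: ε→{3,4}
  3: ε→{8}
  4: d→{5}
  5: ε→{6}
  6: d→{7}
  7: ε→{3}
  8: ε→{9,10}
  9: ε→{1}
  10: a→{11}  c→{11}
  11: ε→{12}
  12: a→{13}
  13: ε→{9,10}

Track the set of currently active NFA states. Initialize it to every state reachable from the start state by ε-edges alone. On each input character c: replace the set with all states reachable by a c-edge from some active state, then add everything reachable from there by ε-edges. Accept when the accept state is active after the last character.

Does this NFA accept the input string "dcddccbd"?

Answer: REJECT

Trace:
S₀ = ε-closure({0}) = {0,1,2,3,4,8,9,10}
'd' @ 1: {5,6}
'c' @ 2: {}  — no active states
rest 'ddccbd' ignored (set empty)
after full input: {}  (accept=1 not in)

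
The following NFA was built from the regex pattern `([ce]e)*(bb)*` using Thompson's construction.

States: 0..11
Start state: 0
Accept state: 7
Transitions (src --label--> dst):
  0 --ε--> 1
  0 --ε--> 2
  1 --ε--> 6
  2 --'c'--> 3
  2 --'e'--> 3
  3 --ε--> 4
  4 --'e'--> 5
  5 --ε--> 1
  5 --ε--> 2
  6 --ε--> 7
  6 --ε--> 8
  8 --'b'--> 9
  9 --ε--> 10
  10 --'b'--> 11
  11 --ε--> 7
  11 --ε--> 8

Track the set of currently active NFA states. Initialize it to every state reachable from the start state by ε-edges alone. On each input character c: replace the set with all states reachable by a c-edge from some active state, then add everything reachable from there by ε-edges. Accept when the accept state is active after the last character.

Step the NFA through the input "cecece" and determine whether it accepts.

initial (ε-close {0}): {0,1,2,6,7,8}
'c' @ 1: {3,4}
'e' @ 2: {1,2,5,6,7,8}  ✓accept
'c' @ 3: {3,4}
'e' @ 4: {1,2,5,6,7,8}  ✓accept
'c' @ 5: {3,4}
'e' @ 6: {1,2,5,6,7,8}  ✓accept
final: {1,2,5,6,7,8}; accept 7 in set

Answer: ACCEPT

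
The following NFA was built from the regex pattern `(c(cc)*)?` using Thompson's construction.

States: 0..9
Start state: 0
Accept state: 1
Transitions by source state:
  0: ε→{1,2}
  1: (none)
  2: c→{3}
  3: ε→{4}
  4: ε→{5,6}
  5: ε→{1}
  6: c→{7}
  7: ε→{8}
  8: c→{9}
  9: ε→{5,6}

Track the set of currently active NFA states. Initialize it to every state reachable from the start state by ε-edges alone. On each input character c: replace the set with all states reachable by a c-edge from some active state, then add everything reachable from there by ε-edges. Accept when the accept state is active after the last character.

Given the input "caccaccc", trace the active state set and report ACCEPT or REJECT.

S₀ = ε-closure({0}) = {0,1,2}
'c' @ 1: {1,3,4,5,6}  (accept∈set)
'a' @ 2: {}  — state set empty
rest 'ccaccc' ignored (set empty)
final: {}; accept 1 not in set

Answer: REJECT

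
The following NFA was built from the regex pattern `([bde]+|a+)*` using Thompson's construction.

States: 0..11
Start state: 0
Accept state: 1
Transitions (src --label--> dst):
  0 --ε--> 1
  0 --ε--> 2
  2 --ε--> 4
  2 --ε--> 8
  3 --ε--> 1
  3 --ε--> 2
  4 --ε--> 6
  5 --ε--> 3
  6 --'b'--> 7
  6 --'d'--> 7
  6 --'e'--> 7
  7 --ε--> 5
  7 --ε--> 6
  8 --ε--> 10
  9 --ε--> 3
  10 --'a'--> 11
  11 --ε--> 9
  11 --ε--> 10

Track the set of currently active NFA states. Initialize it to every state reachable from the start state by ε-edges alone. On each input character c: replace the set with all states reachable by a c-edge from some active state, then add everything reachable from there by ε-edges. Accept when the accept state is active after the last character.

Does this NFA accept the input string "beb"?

Answer: ACCEPT

Steps:
S₀ = ε-closure({0}) = {0,1,2,4,6,8,10}
'b' @ 1: {1,2,3,4,5,6,7,8,10}  [accepting]
'e' @ 2: {1,2,3,4,5,6,7,8,10}  [accepting]
'b' @ 3: {1,2,3,4,5,6,7,8,10}  [accepting]
after full input: {1,2,3,4,5,6,7,8,10}  (accept=1 in)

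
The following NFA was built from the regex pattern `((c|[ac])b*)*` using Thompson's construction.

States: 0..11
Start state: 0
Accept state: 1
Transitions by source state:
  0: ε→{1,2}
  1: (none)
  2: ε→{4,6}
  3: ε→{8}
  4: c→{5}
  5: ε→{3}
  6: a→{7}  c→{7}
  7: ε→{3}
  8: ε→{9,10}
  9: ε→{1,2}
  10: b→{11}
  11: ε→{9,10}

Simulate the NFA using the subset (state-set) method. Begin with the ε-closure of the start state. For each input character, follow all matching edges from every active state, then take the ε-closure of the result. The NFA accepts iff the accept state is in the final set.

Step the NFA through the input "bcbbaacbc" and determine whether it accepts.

initial (ε-close {0}): {0,1,2,4,6}
'b' @ 1: {}  — state set empty
rest 'cbbaacbc' ignored (set empty)
final: {}; accept 1 not in set

Answer: REJECT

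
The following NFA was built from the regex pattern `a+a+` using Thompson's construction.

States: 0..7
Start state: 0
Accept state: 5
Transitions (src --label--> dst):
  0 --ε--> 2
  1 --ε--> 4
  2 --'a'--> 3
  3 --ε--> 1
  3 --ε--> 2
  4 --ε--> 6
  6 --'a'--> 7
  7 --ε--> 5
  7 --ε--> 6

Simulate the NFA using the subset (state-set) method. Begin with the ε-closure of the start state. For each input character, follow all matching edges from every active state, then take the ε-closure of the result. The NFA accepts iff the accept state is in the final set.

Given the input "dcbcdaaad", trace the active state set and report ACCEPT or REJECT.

Answer: REJECT

Derivation:
initial (ε-close {0}): {0,2}
'd' @ 1: {}  — no active states
rest 'cbcdaaad' ignored (set empty)
final: {}; accept 5 not in set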